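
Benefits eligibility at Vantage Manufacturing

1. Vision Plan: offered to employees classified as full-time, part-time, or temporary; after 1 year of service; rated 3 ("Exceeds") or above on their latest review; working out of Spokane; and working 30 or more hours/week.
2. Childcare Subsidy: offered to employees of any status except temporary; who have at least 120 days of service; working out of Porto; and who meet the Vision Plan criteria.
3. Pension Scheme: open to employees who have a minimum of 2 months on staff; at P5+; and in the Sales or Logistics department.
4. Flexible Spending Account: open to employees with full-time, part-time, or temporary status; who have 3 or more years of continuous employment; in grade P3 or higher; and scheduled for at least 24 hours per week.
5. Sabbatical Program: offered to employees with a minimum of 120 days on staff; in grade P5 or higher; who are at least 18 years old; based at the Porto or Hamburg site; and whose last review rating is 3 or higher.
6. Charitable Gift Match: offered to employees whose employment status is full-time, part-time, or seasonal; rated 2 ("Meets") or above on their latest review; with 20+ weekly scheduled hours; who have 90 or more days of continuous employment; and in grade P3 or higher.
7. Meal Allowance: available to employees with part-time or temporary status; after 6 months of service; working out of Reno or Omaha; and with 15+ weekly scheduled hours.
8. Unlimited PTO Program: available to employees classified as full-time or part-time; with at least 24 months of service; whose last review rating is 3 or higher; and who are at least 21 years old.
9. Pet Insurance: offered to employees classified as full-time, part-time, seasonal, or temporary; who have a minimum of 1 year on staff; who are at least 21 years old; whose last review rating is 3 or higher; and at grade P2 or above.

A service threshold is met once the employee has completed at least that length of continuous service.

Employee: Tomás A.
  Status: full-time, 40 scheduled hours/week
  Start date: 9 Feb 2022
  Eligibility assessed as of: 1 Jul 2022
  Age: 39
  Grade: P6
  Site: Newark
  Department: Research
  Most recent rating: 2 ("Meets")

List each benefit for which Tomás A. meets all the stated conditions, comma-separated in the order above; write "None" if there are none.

Charitable Gift Match

Service from 9 Feb 2022 to 1 Jul 2022: 142 days.
Vision Plan — status full-time ✓; service 142 days < 1 year (≈365 days) ✗ → not eligible.
Childcare Subsidy — status full-time ✓ (not excluded); service 142 days ≥ 120 days ✓; site Newark ✗ (not Porto) → not eligible.
Pension Scheme — service 142 days ≥ 2 months (≈60 days) ✓; grade P6 ≥ P5 ✓; dept Research ✗ → not eligible.
Flexible Spending Account — status full-time ✓; service 142 days < 3 years (≈1095 days) ✗ → not eligible.
Sabbatical Program — service 142 days ≥ 120 days ✓; grade P6 ≥ P5 ✓; age 39 ≥ 18 ✓; site Newark ✗ (not Porto or Hamburg) → not eligible.
Charitable Gift Match — status full-time ✓; rating 2 ≥ 2 ✓; 40 hrs/wk ≥ 20 ✓; service 142 days ≥ 90 days ✓; grade P6 ≥ P3 ✓ → eligible.
Meal Allowance — status full-time ✗ (requires part-time or temporary) → not eligible.
Unlimited PTO Program — status full-time ✓; service 142 days < 24 months (≈720 days) ✗ → not eligible.
Pet Insurance — status full-time ✓; service 142 days < 1 year (≈365 days) ✗ → not eligible.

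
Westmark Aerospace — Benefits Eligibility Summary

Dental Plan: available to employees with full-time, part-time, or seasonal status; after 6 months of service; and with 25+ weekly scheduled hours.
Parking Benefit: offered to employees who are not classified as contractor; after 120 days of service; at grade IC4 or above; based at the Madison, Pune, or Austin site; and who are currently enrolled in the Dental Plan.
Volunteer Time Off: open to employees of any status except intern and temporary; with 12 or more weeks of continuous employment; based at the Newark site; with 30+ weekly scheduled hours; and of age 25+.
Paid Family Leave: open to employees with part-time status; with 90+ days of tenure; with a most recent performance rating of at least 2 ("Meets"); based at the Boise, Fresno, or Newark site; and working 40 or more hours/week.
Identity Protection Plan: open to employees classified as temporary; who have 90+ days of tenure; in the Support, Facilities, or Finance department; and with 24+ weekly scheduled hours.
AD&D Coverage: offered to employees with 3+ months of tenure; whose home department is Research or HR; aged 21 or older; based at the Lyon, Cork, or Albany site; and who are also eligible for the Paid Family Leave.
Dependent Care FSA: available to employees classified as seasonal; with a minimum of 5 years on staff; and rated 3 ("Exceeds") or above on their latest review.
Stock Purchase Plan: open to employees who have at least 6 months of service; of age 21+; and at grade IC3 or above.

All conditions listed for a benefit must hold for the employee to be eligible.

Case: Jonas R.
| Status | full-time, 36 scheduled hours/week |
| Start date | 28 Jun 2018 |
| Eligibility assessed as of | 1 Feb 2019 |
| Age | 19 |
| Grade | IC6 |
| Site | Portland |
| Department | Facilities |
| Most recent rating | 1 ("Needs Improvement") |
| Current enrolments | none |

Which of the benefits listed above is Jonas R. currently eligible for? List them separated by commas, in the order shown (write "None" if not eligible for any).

Dental Plan

Service from 28 Jun 2018 to 1 Feb 2019: 218 days.
Dental Plan — status full-time ✓; service 218 days ≥ 6 months (≈180 days) ✓; 36 hrs/wk ≥ 25 ✓ → eligible.
Parking Benefit — status full-time ✓ (not excluded); service 218 days ≥ 120 days ✓; grade IC6 ≥ IC4 ✓; site Portland ✗ (not Madison, Pune, or Austin) → not eligible.
Volunteer Time Off — status full-time ✓ (not excluded); service 218 days ≥ 12 weeks (≈84 days) ✓; site Portland ✗ (not Newark) → not eligible.
Paid Family Leave — status full-time ✗ (requires part-time) → not eligible.
Identity Protection Plan — status full-time ✗ (requires temporary) → not eligible.
AD&D Coverage — service 218 days ≥ 3 months (≈90 days) ✓; dept Facilities ✗ → not eligible.
Dependent Care FSA — status full-time ✗ (requires seasonal) → not eligible.
Stock Purchase Plan — service 218 days ≥ 6 months (≈180 days) ✓; age 19 < 21 ✗ → not eligible.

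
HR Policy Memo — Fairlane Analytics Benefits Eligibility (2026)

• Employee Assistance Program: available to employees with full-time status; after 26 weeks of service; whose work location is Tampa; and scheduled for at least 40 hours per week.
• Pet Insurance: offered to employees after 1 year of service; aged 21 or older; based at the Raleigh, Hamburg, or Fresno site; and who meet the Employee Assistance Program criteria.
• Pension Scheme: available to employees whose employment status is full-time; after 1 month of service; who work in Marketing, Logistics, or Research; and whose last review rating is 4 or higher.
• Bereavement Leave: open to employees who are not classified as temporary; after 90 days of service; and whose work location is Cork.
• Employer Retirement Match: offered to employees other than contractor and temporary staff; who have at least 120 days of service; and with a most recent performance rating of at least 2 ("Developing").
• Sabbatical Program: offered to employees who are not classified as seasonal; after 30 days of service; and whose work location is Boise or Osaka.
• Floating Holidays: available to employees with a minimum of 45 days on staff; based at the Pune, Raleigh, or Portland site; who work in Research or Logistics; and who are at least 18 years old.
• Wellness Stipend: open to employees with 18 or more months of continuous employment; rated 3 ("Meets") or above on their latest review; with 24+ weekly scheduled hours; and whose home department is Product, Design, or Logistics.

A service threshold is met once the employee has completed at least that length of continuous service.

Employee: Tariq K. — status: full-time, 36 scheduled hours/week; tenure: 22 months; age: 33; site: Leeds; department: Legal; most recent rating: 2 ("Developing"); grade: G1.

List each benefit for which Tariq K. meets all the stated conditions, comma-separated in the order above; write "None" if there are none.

Employee Assistance Program — status full-time ✓; service 22 months ≥ 26 weeks (≈182 days) ✓; site Leeds ✗ (not Tampa) → not eligible.
Pet Insurance — service 22 months ≥ 1 year (≈365 days) ✓; age 33 ≥ 21 ✓; site Leeds ✗ (not Raleigh, Hamburg, or Fresno) → not eligible.
Pension Scheme — status full-time ✓; service 22 months ≥ 1 month ✓; dept Legal ✗ → not eligible.
Bereavement Leave — status full-time ✓ (not excluded); service 22 months ≥ 90 days ✓; site Leeds ✗ (not Cork) → not eligible.
Employer Retirement Match — status full-time ✓ (not excluded); service 22 months ≥ 120 days ✓; rating 2 ≥ 2 ✓ → eligible.
Sabbatical Program — status full-time ✓ (not excluded); service 22 months ≥ 30 days ✓; site Leeds ✗ (not Boise or Osaka) → not eligible.
Floating Holidays — service 22 months ≥ 45 days ✓; site Leeds ✗ (not Pune, Raleigh, or Portland) → not eligible.
Wellness Stipend — service 22 months ≥ 18 months ✓; rating 2 < 3 ✗ → not eligible.

Employer Retirement Match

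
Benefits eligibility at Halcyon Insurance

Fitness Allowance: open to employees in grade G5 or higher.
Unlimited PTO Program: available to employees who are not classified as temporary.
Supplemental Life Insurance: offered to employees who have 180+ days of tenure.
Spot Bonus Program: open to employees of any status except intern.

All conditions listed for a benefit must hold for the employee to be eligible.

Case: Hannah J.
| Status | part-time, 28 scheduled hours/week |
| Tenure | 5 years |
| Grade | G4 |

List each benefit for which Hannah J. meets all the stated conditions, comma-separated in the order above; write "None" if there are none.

Fitness Allowance — grade G4 < G5 ✗ → not eligible.
Unlimited PTO Program — status part-time ✓ (not excluded) → eligible.
Supplemental Life Insurance — service 5 years ≥ 180 days ✓ → eligible.
Spot Bonus Program — status part-time ✓ (not excluded) → eligible.

Unlimited PTO Program, Supplemental Life Insurance, Spot Bonus Program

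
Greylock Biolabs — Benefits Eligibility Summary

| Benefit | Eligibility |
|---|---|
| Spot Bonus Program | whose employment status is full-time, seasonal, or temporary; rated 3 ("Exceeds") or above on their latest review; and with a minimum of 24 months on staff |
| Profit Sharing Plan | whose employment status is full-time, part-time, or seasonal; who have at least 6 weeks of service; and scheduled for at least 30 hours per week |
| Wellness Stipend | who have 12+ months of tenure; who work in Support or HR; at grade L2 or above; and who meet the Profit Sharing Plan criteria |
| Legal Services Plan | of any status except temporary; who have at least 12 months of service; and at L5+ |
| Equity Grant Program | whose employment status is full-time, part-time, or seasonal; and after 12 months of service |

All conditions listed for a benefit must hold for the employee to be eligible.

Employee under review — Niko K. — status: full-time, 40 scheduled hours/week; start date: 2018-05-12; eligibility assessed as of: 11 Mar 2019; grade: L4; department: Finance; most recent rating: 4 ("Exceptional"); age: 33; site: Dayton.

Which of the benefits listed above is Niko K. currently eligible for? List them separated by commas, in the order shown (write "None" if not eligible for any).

Profit Sharing Plan

Service from 2018-05-12 to 11 Mar 2019: 303 days.
Spot Bonus Program — status full-time ✓; rating 4 ≥ 3 ✓; service 303 days < 24 months (≈720 days) ✗ → not eligible.
Profit Sharing Plan — status full-time ✓; service 303 days ≥ 6 weeks (≈42 days) ✓; 40 hrs/wk ≥ 30 ✓ → eligible.
Wellness Stipend — service 303 days < 12 months (≈360 days) ✗ → not eligible.
Legal Services Plan — status full-time ✓ (not excluded); service 303 days < 12 months (≈360 days) ✗ → not eligible.
Equity Grant Program — status full-time ✓; service 303 days < 12 months (≈360 days) ✗ → not eligible.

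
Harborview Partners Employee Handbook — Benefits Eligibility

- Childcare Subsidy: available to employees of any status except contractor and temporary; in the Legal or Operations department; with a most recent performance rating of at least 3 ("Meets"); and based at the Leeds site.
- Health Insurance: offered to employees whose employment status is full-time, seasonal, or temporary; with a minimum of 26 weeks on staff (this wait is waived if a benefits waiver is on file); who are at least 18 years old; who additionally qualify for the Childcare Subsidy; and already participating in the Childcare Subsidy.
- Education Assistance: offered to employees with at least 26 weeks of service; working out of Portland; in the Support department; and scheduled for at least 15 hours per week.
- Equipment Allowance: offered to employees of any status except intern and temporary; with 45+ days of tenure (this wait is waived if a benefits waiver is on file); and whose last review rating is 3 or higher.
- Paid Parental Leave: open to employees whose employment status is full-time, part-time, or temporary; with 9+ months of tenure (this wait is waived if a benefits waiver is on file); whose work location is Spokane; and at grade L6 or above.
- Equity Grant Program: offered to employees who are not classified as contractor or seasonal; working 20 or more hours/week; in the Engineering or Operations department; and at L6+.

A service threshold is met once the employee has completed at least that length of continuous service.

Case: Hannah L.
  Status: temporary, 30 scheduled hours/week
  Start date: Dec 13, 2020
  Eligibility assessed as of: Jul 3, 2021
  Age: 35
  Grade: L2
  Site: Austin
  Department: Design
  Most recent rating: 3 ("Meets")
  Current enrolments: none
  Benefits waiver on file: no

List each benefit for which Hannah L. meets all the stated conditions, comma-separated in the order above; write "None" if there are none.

None

Service from Dec 13, 2020 to Jul 3, 2021: 202 days.
Childcare Subsidy — status temporary ✗ (excluded) → not eligible.
Health Insurance — status temporary ✓; no waiver, service 202 days ≥ 26 weeks (≈182 days) ✓; age 35 ≥ 18 ✓; not eligible for Childcare Subsidy ✗ → not eligible.
Education Assistance — service 202 days ≥ 26 weeks (≈182 days) ✓; site Austin ✗ (not Portland) → not eligible.
Equipment Allowance — status temporary ✗ (excluded) → not eligible.
Paid Parental Leave — status temporary ✓; no waiver, service 202 days < 9 months (≈270 days) ✗ → not eligible.
Equity Grant Program — status temporary ✓ (not excluded); 30 hrs/wk ≥ 20 ✓; dept Design ✗ → not eligible.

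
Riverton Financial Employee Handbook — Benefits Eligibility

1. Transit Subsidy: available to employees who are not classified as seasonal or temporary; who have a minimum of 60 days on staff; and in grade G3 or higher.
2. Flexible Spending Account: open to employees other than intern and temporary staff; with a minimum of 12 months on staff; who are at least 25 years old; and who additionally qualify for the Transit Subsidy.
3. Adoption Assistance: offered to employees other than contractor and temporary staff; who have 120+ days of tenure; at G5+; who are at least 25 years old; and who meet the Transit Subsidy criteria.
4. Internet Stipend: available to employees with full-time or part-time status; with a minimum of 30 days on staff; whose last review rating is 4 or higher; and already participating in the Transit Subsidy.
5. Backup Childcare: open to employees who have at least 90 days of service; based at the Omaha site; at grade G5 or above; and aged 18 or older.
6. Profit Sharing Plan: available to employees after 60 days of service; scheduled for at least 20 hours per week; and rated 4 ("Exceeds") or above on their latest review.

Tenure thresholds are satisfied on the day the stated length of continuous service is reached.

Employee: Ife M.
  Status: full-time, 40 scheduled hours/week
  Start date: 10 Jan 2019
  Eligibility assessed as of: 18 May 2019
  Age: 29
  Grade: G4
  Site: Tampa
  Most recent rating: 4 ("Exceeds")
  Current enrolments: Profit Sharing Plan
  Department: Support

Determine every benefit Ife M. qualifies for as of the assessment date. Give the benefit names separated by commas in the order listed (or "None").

Transit Subsidy, Profit Sharing Plan

Service from 10 Jan 2019 to 18 May 2019: 128 days.
Transit Subsidy — status full-time ✓ (not excluded); service 128 days ≥ 60 days ✓; grade G4 ≥ G3 ✓ → eligible.
Flexible Spending Account — status full-time ✓ (not excluded); service 128 days < 12 months (≈360 days) ✗ → not eligible.
Adoption Assistance — status full-time ✓ (not excluded); service 128 days ≥ 120 days ✓; grade G4 < G5 ✗ → not eligible.
Internet Stipend — status full-time ✓; service 128 days ≥ 30 days ✓; rating 4 ≥ 4 ✓; not enrolled in Transit Subsidy ✗ → not eligible.
Backup Childcare — service 128 days ≥ 90 days ✓; site Tampa ✗ (not Omaha) → not eligible.
Profit Sharing Plan — service 128 days ≥ 60 days ✓; 40 hrs/wk ≥ 20 ✓; rating 4 ≥ 4 ✓ → eligible.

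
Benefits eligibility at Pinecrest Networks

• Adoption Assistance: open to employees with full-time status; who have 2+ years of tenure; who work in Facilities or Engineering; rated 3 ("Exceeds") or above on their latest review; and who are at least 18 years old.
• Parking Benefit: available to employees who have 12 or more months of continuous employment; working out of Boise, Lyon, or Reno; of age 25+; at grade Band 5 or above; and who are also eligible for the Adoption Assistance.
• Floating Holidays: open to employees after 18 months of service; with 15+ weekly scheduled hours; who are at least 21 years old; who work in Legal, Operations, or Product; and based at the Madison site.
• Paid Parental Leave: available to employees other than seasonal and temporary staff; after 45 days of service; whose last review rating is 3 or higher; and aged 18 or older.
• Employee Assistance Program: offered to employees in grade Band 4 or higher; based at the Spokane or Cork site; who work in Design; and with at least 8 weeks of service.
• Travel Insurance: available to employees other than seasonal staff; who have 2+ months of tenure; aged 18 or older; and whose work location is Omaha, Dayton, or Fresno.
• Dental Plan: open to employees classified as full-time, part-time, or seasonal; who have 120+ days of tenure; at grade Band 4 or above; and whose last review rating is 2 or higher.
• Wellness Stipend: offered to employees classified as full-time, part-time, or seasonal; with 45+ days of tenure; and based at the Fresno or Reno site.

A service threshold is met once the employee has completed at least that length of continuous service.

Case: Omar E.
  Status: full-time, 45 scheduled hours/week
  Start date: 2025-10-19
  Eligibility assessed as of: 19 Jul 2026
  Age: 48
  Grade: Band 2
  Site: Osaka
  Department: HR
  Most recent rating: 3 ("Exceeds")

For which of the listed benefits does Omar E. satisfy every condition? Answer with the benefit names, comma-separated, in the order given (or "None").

Paid Parental Leave

Service from 2025-10-19 to 19 Jul 2026: 273 days.
Adoption Assistance — status full-time ✓; service 273 days < 2 years (≈730 days) ✗ → not eligible.
Parking Benefit — service 273 days < 12 months (≈360 days) ✗ → not eligible.
Floating Holidays — service 273 days < 18 months (≈540 days) ✗ → not eligible.
Paid Parental Leave — status full-time ✓ (not excluded); service 273 days ≥ 45 days ✓; rating 3 ≥ 3 ✓; age 48 ≥ 18 ✓ → eligible.
Employee Assistance Program — grade Band 2 < Band 4 ✗ → not eligible.
Travel Insurance — status full-time ✓ (not excluded); service 273 days ≥ 2 months (≈60 days) ✓; age 48 ≥ 18 ✓; site Osaka ✗ (not Omaha, Dayton, or Fresno) → not eligible.
Dental Plan — status full-time ✓; service 273 days ≥ 120 days ✓; grade Band 2 < Band 4 ✗ → not eligible.
Wellness Stipend — status full-time ✓; service 273 days ≥ 45 days ✓; site Osaka ✗ (not Fresno or Reno) → not eligible.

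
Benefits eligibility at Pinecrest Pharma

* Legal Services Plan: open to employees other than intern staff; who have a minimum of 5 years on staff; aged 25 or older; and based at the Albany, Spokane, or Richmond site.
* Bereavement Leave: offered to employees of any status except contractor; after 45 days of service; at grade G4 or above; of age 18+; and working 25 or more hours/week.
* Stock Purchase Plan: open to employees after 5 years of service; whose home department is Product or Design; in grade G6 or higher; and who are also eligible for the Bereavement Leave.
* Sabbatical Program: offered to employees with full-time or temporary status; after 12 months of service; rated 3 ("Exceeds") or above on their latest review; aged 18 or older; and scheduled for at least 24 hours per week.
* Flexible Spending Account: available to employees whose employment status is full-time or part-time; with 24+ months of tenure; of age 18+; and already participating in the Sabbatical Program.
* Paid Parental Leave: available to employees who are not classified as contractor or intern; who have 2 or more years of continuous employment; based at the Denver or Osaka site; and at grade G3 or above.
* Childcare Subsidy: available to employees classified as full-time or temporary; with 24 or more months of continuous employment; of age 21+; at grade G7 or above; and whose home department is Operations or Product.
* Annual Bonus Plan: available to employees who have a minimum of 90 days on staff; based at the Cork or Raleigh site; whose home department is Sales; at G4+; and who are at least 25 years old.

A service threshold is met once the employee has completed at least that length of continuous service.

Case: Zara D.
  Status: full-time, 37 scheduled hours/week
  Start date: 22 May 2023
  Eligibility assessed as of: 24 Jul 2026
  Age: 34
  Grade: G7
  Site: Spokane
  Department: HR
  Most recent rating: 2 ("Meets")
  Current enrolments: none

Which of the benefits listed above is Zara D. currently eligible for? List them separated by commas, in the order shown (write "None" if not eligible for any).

Bereavement Leave

Service from 22 May 2023 to 24 Jul 2026: 1159 days.
Legal Services Plan — status full-time ✓ (not excluded); service 1159 days < 5 years (≈1825 days) ✗ → not eligible.
Bereavement Leave — status full-time ✓ (not excluded); service 1159 days ≥ 45 days ✓; grade G7 ≥ G4 ✓; age 34 ≥ 18 ✓; 37 hrs/wk ≥ 25 ✓ → eligible.
Stock Purchase Plan — service 1159 days < 5 years (≈1825 days) ✗ → not eligible.
Sabbatical Program — status full-time ✓; service 1159 days ≥ 12 months (≈360 days) ✓; rating 2 < 3 ✗ → not eligible.
Flexible Spending Account — status full-time ✓; service 1159 days ≥ 24 months (≈720 days) ✓; age 34 ≥ 18 ✓; not enrolled in Sabbatical Program ✗ → not eligible.
Paid Parental Leave — status full-time ✓ (not excluded); service 1159 days ≥ 2 years (≈730 days) ✓; site Spokane ✗ (not Denver or Osaka) → not eligible.
Childcare Subsidy — status full-time ✓; service 1159 days ≥ 24 months (≈720 days) ✓; age 34 ≥ 21 ✓; grade G7 ≥ G7 ✓; dept HR ✗ → not eligible.
Annual Bonus Plan — service 1159 days ≥ 90 days ✓; site Spokane ✗ (not Cork or Raleigh) → not eligible.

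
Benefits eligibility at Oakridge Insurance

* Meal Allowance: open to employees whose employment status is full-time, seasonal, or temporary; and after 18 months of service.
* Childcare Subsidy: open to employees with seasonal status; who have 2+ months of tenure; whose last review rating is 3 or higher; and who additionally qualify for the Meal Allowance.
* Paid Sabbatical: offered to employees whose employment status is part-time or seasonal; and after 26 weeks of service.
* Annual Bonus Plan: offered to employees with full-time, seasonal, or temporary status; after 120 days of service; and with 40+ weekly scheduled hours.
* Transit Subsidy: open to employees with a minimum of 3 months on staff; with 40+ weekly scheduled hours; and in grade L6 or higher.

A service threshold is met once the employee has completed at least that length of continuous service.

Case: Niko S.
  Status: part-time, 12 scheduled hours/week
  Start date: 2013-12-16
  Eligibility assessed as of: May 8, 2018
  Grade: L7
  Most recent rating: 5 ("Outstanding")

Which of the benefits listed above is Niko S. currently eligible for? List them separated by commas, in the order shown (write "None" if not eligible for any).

Paid Sabbatical

Service from 2013-12-16 to May 8, 2018: 1604 days.
Meal Allowance — status part-time ✗ (requires full-time, seasonal, or temporary) → not eligible.
Childcare Subsidy — status part-time ✗ (requires seasonal) → not eligible.
Paid Sabbatical — status part-time ✓; service 1604 days ≥ 26 weeks (≈182 days) ✓ → eligible.
Annual Bonus Plan — status part-time ✗ (requires full-time, seasonal, or temporary) → not eligible.
Transit Subsidy — service 1604 days ≥ 3 months (≈90 days) ✓; 12 hrs/wk < 40 ✗ → not eligible.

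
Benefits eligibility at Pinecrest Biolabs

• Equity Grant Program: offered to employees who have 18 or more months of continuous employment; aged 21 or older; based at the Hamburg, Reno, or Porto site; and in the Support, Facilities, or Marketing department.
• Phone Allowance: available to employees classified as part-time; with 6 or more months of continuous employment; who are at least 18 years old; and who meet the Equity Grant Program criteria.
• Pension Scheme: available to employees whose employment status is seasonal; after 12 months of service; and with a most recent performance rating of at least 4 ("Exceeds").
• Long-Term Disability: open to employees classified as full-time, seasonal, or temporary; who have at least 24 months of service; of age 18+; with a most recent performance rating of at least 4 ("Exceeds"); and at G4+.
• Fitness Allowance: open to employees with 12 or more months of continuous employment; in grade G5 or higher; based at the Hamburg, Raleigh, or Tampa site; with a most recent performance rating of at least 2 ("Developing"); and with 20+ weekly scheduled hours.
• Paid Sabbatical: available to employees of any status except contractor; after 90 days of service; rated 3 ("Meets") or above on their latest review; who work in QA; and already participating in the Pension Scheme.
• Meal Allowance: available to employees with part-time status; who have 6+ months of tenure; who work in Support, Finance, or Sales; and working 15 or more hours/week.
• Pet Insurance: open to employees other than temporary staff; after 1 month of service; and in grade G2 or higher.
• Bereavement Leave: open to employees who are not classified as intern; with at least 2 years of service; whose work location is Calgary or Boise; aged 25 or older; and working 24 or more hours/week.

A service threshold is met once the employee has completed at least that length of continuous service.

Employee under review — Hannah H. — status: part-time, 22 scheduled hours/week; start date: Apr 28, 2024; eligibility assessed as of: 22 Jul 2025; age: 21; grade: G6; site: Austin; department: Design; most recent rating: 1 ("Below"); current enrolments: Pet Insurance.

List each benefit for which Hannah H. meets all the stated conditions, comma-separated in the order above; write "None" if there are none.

Service from Apr 28, 2024 to 22 Jul 2025: 450 days.
Equity Grant Program — service 450 days < 18 months (≈540 days) ✗ → not eligible.
Phone Allowance — status part-time ✓; service 450 days ≥ 6 months (≈180 days) ✓; age 21 ≥ 18 ✓; not eligible for Equity Grant Program ✗ → not eligible.
Pension Scheme — status part-time ✗ (requires seasonal) → not eligible.
Long-Term Disability — status part-time ✗ (requires full-time, seasonal, or temporary) → not eligible.
Fitness Allowance — service 450 days ≥ 12 months (≈360 days) ✓; grade G6 ≥ G5 ✓; site Austin ✗ (not Hamburg, Raleigh, or Tampa) → not eligible.
Paid Sabbatical — status part-time ✓ (not excluded); service 450 days ≥ 90 days ✓; rating 1 < 3 ✗ → not eligible.
Meal Allowance — status part-time ✓; service 450 days ≥ 6 months (≈180 days) ✓; dept Design ✗ → not eligible.
Pet Insurance — status part-time ✓ (not excluded); service 450 days ≥ 1 month (≈30 days) ✓; grade G6 ≥ G2 ✓ → eligible.
Bereavement Leave — status part-time ✓ (not excluded); service 450 days < 2 years (≈730 days) ✗ → not eligible.

Pet Insurance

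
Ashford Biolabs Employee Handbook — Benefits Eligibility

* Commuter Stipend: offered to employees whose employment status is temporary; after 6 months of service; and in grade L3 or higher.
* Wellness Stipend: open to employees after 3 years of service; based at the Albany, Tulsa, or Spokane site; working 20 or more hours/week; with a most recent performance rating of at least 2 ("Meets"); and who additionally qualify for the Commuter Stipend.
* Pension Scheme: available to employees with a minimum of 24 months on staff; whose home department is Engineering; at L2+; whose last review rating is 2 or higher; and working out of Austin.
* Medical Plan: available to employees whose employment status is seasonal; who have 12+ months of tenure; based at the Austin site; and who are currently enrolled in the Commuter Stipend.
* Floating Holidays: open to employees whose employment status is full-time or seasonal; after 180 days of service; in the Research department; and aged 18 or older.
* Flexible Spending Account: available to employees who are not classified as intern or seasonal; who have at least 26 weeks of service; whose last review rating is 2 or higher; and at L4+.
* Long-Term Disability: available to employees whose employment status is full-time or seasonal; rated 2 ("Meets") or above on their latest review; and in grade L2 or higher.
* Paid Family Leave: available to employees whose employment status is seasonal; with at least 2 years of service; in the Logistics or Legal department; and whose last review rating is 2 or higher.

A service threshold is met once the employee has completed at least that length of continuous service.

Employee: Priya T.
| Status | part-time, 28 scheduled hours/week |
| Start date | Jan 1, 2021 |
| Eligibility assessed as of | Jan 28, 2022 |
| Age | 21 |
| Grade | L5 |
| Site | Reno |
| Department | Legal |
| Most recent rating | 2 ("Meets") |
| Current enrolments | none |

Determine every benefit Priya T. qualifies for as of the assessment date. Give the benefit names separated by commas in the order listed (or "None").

Service from Jan 1, 2021 to Jan 28, 2022: 392 days.
Commuter Stipend — status part-time ✗ (requires temporary) → not eligible.
Wellness Stipend — service 392 days < 3 years (≈1095 days) ✗ → not eligible.
Pension Scheme — service 392 days < 24 months (≈720 days) ✗ → not eligible.
Medical Plan — status part-time ✗ (requires seasonal) → not eligible.
Floating Holidays — status part-time ✗ (requires full-time or seasonal) → not eligible.
Flexible Spending Account — status part-time ✓ (not excluded); service 392 days ≥ 26 weeks (≈182 days) ✓; rating 2 ≥ 2 ✓; grade L5 ≥ L4 ✓ → eligible.
Long-Term Disability — status part-time ✗ (requires full-time or seasonal) → not eligible.
Paid Family Leave — status part-time ✗ (requires seasonal) → not eligible.

Flexible Spending Account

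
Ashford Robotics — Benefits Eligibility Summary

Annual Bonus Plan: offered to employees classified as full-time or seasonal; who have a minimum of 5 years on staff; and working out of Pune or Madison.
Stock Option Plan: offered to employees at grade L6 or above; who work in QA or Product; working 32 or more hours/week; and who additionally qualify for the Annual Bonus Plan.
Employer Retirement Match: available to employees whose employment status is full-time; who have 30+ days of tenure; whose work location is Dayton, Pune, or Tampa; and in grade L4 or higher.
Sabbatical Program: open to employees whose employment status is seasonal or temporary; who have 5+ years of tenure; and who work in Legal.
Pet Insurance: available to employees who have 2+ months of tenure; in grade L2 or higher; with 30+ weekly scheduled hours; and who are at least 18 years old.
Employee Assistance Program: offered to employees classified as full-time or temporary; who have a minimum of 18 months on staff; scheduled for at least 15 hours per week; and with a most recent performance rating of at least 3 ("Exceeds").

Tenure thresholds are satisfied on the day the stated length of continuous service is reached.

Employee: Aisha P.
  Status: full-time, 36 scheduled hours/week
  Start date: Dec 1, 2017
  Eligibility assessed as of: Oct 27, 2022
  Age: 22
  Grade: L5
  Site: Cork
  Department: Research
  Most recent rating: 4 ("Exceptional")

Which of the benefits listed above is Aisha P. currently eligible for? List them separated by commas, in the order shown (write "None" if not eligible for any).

Pet Insurance, Employee Assistance Program

Service from Dec 1, 2017 to Oct 27, 2022: 1791 days.
Annual Bonus Plan — status full-time ✓; service 1791 days < 5 years (≈1825 days) ✗ → not eligible.
Stock Option Plan — grade L5 < L6 ✗ → not eligible.
Employer Retirement Match — status full-time ✓; service 1791 days ≥ 30 days ✓; site Cork ✗ (not Dayton, Pune, or Tampa) → not eligible.
Sabbatical Program — status full-time ✗ (requires seasonal or temporary) → not eligible.
Pet Insurance — service 1791 days ≥ 2 months (≈60 days) ✓; grade L5 ≥ L2 ✓; 36 hrs/wk ≥ 30 ✓; age 22 ≥ 18 ✓ → eligible.
Employee Assistance Program — status full-time ✓; service 1791 days ≥ 18 months (≈540 days) ✓; 36 hrs/wk ≥ 15 ✓; rating 4 ≥ 3 ✓ → eligible.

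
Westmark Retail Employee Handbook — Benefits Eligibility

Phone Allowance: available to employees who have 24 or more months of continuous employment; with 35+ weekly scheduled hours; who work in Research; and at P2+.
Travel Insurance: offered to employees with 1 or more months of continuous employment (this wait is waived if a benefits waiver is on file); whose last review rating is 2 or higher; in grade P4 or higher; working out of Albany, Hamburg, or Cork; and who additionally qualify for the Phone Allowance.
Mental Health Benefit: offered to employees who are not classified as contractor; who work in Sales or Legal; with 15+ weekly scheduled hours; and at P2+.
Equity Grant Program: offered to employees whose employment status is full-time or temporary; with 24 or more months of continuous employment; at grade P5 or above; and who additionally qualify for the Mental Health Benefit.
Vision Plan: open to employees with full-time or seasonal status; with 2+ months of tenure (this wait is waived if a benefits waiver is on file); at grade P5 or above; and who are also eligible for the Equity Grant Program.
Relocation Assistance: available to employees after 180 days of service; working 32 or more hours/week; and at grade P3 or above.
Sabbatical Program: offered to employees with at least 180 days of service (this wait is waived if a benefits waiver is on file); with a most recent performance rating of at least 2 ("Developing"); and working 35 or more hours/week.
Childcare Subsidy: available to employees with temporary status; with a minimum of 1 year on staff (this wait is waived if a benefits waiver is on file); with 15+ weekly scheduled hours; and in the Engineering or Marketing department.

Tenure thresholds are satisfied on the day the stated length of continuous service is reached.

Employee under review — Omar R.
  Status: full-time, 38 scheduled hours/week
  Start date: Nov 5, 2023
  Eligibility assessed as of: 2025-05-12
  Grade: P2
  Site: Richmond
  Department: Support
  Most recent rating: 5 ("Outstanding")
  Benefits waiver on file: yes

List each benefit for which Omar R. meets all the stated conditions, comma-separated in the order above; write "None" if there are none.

Service from Nov 5, 2023 to 2025-05-12: 554 days.
Phone Allowance — service 554 days < 24 months (≈720 days) ✗ → not eligible.
Travel Insurance — benefits waiver on file ✓; rating 5 ≥ 2 ✓; grade P2 < P4 ✗ → not eligible.
Mental Health Benefit — status full-time ✓ (not excluded); dept Support ✗ → not eligible.
Equity Grant Program — status full-time ✓; service 554 days < 24 months (≈720 days) ✗ → not eligible.
Vision Plan — status full-time ✓; benefits waiver on file ✓; grade P2 < P5 ✗ → not eligible.
Relocation Assistance — service 554 days ≥ 180 days ✓; 38 hrs/wk ≥ 32 ✓; grade P2 < P3 ✗ → not eligible.
Sabbatical Program — benefits waiver on file ✓; rating 5 ≥ 2 ✓; 38 hrs/wk ≥ 35 ✓ → eligible.
Childcare Subsidy — status full-time ✗ (requires temporary) → not eligible.

Sabbatical Program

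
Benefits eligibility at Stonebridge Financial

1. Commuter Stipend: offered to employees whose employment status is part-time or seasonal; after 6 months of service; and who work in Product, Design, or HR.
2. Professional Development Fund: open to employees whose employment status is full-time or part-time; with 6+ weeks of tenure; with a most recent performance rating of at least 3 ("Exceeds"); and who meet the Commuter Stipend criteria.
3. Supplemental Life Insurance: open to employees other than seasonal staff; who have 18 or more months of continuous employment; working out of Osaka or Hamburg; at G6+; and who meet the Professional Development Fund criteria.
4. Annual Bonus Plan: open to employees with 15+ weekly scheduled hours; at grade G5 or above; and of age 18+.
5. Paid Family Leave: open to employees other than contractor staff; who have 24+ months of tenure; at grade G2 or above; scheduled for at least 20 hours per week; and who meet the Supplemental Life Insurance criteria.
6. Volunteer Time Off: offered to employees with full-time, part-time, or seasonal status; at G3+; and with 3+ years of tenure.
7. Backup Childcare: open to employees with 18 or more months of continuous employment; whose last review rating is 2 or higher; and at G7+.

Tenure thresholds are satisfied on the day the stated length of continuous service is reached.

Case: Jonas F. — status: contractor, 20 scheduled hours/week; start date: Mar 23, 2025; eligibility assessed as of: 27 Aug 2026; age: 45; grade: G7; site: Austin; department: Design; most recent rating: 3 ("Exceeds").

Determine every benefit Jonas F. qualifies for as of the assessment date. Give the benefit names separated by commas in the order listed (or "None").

Service from Mar 23, 2025 to 27 Aug 2026: 522 days.
Commuter Stipend — status contractor ✗ (requires part-time or seasonal) → not eligible.
Professional Development Fund — status contractor ✗ (requires full-time or part-time) → not eligible.
Supplemental Life Insurance — status contractor ✓ (not excluded); service 522 days < 18 months (≈540 days) ✗ → not eligible.
Annual Bonus Plan — 20 hrs/wk ≥ 15 ✓; grade G7 ≥ G5 ✓; age 45 ≥ 18 ✓ → eligible.
Paid Family Leave — status contractor ✗ (excluded) → not eligible.
Volunteer Time Off — status contractor ✗ (requires full-time, part-time, or seasonal) → not eligible.
Backup Childcare — service 522 days < 18 months (≈540 days) ✗ → not eligible.

Annual Bonus Plan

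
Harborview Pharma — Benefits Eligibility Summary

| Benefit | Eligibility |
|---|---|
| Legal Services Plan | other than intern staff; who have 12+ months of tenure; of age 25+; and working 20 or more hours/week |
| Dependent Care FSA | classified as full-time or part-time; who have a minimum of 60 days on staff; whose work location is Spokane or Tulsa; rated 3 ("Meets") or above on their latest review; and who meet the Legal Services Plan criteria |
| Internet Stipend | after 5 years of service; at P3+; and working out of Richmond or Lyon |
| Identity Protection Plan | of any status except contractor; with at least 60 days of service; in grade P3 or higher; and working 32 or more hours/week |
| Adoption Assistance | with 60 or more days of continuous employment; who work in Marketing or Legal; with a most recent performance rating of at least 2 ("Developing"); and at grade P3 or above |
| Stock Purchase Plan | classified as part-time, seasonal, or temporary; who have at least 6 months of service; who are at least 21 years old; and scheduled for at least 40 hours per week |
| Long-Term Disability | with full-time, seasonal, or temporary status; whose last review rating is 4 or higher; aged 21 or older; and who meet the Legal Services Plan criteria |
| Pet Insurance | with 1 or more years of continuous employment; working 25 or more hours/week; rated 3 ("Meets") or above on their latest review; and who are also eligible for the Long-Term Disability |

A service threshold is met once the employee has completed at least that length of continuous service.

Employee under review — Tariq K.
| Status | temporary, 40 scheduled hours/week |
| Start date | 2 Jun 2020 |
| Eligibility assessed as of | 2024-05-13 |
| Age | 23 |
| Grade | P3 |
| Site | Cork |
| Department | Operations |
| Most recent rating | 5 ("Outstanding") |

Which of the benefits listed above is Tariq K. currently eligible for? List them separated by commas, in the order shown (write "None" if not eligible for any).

Service from 2 Jun 2020 to 2024-05-13: 1441 days.
Legal Services Plan — status temporary ✓ (not excluded); service 1441 days ≥ 12 months (≈360 days) ✓; age 23 < 25 ✗ → not eligible.
Dependent Care FSA — status temporary ✗ (requires full-time or part-time) → not eligible.
Internet Stipend — service 1441 days < 5 years (≈1825 days) ✗ → not eligible.
Identity Protection Plan — status temporary ✓ (not excluded); service 1441 days ≥ 60 days ✓; grade P3 ≥ P3 ✓; 40 hrs/wk ≥ 32 ✓ → eligible.
Adoption Assistance — service 1441 days ≥ 60 days ✓; dept Operations ✗ → not eligible.
Stock Purchase Plan — status temporary ✓; service 1441 days ≥ 6 months (≈180 days) ✓; age 23 ≥ 21 ✓; 40 hrs/wk ≥ 40 ✓ → eligible.
Long-Term Disability — status temporary ✓; rating 5 ≥ 4 ✓; age 23 ≥ 21 ✓; not eligible for Legal Services Plan ✗ → not eligible.
Pet Insurance — service 1441 days ≥ 1 year (≈365 days) ✓; 40 hrs/wk ≥ 25 ✓; rating 5 ≥ 3 ✓; not eligible for Long-Term Disability ✗ → not eligible.

Identity Protection Plan, Stock Purchase Plan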